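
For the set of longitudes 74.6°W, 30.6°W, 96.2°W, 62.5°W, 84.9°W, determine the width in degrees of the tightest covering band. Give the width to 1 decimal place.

Sort the longitudes: -96.2°, -84.9°, -74.6°, -62.5°, -30.6°.
Eastward gaps between consecutive values (wrapping around): 11.3°, 10.3°, 12.1°, 31.9°, 294.4°.
Largest gap = 294.4° ⇒ minimal covering band is its complement: 360° − 294.4° = 65.6°.
Band runs from -96.2° eastward to -30.6°.

65.6°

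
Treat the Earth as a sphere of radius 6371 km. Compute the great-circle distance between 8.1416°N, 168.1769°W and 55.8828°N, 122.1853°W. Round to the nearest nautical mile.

Δλ = -122.1853 − -168.1769 = 45.9916°.
Δφ = 55.8828 − 8.1416 = 47.7412°.
a = sin²(Δφ/2) + cos φ₁ · cos φ₂ · sin²(Δλ/2) = 0.248499.
c = 2·atan2(√a, √(1−a)) = 1.04373 rad → d = 6371·c ≈ 6649.58 km ≈ 3590.49 nmi.

3590 nmi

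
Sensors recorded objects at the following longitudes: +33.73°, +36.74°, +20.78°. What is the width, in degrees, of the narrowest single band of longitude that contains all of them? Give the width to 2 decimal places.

15.96°

Sort the longitudes: +20.78°, +33.73°, +36.74°.
Eastward gaps between consecutive values (wrapping around): 12.95°, 3.01°, 344.04°.
Largest gap = 344.04° ⇒ minimal covering band is its complement: 360° − 344.04° = 15.96°.
Band runs from +20.78° eastward to +36.74°.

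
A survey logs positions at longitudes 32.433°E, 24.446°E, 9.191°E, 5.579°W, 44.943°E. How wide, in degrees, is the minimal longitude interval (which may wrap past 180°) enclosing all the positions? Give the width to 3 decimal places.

50.522°

Sort the longitudes: -5.579°, +9.191°, +24.446°, +32.433°, +44.943°.
Eastward gaps between consecutive values (wrapping around): 14.770°, 15.255°, 7.987°, 12.510°, 309.478°.
Largest gap = 309.478° ⇒ minimal covering band is its complement: 360° − 309.478° = 50.522°.
Band runs from -5.579° eastward to +44.943°.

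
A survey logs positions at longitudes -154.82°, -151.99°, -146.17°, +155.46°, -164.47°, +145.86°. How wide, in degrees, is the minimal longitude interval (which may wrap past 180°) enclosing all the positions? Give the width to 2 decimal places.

67.97°

Sort the longitudes: -164.47°, -154.82°, -151.99°, -146.17°, +145.86°, +155.46°.
Eastward gaps between consecutive values (wrapping around): 9.65°, 2.83°, 5.82°, 292.03°, 9.60°, 40.07°.
Largest gap = 292.03° ⇒ minimal covering band is its complement: 360° − 292.03° = 67.97°.
Band runs from +145.86° eastward to -146.17°, crossing the antimeridian.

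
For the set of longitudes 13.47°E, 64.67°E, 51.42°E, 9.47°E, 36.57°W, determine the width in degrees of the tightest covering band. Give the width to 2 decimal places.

101.24°

Sort the longitudes: -36.57°, +9.47°, +13.47°, +51.42°, +64.67°.
Eastward gaps between consecutive values (wrapping around): 46.04°, 4.00°, 37.95°, 13.25°, 258.76°.
Largest gap = 258.76° ⇒ minimal covering band is its complement: 360° − 258.76° = 101.24°.
Band runs from -36.57° eastward to +64.67°.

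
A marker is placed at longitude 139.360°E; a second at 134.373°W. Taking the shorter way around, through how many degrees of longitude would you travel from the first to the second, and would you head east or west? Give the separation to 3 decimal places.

Raw difference: -134.373 − 139.360 = -273.733°.
Normalise into (−180°, 180°]: -273.733° + 360° = 86.267°.
Positive ⇒ the second point lies to the east; separation 86.267°.

86.267° east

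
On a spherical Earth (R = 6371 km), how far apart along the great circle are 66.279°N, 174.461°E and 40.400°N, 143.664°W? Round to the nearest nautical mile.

Δλ = -143.664 − 174.461 = -318.125°; wrapped into (−180°, 180°]: 41.875°.
Δφ = 40.400 − 66.279 = -25.879°.
a = sin²(Δφ/2) + cos φ₁ · cos φ₂ · sin²(Δλ/2) = 0.089262.
c = 2·atan2(√a, √(1−a)) = 0.60680 rad → d = 6371·c ≈ 3865.94 km ≈ 2087.44 nmi.

2087 nmi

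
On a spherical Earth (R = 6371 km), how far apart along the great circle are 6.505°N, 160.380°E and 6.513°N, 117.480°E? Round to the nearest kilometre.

Δλ = 117.480 − 160.380 = -42.900°.
Δφ = 6.513 − 6.505 = 0.008°.
a = sin²(Δφ/2) + cos φ₁ · cos φ₂ · sin²(Δλ/2) = 0.132010.
c = 2·atan2(√a, √(1−a)) = 0.74368 rad → d = 6371·c ≈ 4738.01 km.

4738 km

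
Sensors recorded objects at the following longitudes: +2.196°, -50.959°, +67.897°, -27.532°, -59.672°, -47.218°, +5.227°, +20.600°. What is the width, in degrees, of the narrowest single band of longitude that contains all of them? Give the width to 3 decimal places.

Sort the longitudes: -59.672°, -50.959°, -47.218°, -27.532°, +2.196°, +5.227°, +20.600°, +67.897°.
Eastward gaps between consecutive values (wrapping around): 8.713°, 3.741°, 19.686°, 29.728°, 3.031°, 15.373°, 47.297°, 232.431°.
Largest gap = 232.431° ⇒ minimal covering band is its complement: 360° − 232.431° = 127.569°.
Band runs from -59.672° eastward to +67.897°.

127.569°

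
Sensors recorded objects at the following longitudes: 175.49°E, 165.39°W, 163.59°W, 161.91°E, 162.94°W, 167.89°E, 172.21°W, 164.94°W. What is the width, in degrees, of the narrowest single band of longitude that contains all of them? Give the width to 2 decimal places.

35.15°

Sort the longitudes: -172.21°, -165.39°, -164.94°, -163.59°, -162.94°, +161.91°, +167.89°, +175.49°.
Eastward gaps between consecutive values (wrapping around): 6.82°, 0.45°, 1.35°, 0.65°, 324.85°, 5.98°, 7.60°, 12.30°.
Largest gap = 324.85° ⇒ minimal covering band is its complement: 360° − 324.85° = 35.15°.
Band runs from +161.91° eastward to -162.94°, crossing the antimeridian.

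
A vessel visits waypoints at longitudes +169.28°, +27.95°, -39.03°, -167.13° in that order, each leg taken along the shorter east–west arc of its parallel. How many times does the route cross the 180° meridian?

Leg 1: +169.28° → +27.95°, shortest Δλ = -141.33° (west) — does not cross 180°.
Leg 2: +27.95° → -39.03°, shortest Δλ = -66.98° (west) — does not cross 180°.
Leg 3: -39.03° → -167.13°, shortest Δλ = -128.1° (west) — does not cross 180°.
Total crossings: 0.

0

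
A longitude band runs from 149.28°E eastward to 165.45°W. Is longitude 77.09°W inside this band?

Band width going east from +149.28° to -165.45°: ((-165.45 − 149.28) mod 360) = 45.27°.
Offset of -77.09° east of the west edge: ((-77.09 − 149.28) mod 360) = 133.63°.
133.63° > 45.27° ⇒ outside.

No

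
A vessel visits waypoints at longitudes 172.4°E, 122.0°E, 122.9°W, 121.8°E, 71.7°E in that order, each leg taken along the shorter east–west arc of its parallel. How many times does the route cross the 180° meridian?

2

Leg 1: +172.4° → +122.0°, shortest Δλ = -50.4° (west) — does not cross 180°.
Leg 2: +122.0° → -122.9°, shortest Δλ = 115.1° (east) — crosses 180°.
Leg 3: -122.9° → +121.8°, shortest Δλ = -115.3° (west) — crosses 180°.
Leg 4: +121.8° → +71.7°, shortest Δλ = -50.1° (west) — does not cross 180°.
Total crossings: 2.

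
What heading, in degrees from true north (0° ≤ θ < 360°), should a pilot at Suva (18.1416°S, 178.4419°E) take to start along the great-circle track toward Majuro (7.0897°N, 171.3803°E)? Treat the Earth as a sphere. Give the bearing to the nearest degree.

Δλ = 171.3803 − 178.4419 = -7.0616°.
θ = atan2( sin Δλ · cos φ₂ , cos φ₁ · sin φ₂ − sin φ₁ · cos φ₂ · cos Δλ )
  = atan2(-0.12200, 0.42393) = -16.055° → normalised to [0°, 360°): 343.945°.

344°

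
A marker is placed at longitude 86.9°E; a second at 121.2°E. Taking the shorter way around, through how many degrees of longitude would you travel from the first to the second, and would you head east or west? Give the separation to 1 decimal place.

34.3° east

Raw difference: 121.2 − 86.9 = 34.3°.
Normalise into (−180°, 180°]: 34.3° stays 34.3°.
Positive ⇒ the second point lies to the east; separation 34.3°.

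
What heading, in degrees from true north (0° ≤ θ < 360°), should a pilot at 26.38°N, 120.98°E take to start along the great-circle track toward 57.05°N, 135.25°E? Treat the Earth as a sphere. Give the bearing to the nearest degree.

15°

Δλ = 135.25 − 120.98 = 14.27°.
θ = atan2( sin Δλ · cos φ₂ , cos φ₁ · sin φ₂ − sin φ₁ · cos φ₂ · cos Δλ )
  = atan2(0.13407, 0.51755) = 14.523° → normalised to [0°, 360°): 14.523°.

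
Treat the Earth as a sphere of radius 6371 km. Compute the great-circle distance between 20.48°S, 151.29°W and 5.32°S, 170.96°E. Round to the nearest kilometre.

4409 km

Δλ = 170.96 − -151.29 = 322.25°; wrapped into (−180°, 180°]: -37.75°.
Δφ = -5.32 − -20.48 = 15.16°.
a = sin²(Δφ/2) + cos φ₁ · cos φ₂ · sin²(Δλ/2) = 0.115018.
c = 2·atan2(√a, √(1−a)) = 0.69201 rad → d = 6371·c ≈ 4408.81 km.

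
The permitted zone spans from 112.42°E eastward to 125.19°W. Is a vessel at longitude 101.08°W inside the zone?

Band width going east from +112.42° to -125.19°: ((-125.19 − 112.42) mod 360) = 122.39°.
Offset of -101.08° east of the west edge: ((-101.08 − 112.42) mod 360) = 146.50°.
146.50° > 122.39° ⇒ outside.

No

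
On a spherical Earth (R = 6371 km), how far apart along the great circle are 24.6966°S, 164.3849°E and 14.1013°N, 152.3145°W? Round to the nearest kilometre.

Δλ = -152.3145 − 164.3849 = -316.6994°; wrapped into (−180°, 180°]: 43.3006°.
Δφ = 14.1013 − -24.6966 = 38.7979°.
a = sin²(Δφ/2) + cos φ₁ · cos φ₂ · sin²(Δλ/2) = 0.230260.
c = 2·atan2(√a, √(1−a)) = 1.00098 rad → d = 6371·c ≈ 6377.22 km.

6377 km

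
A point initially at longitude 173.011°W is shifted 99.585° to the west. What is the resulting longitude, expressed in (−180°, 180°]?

87.404°E

Start at -173.011°; shift −99.585° → -272.596°.
-272.596° lies outside (−180°, 180°]; add 360° → +87.404°.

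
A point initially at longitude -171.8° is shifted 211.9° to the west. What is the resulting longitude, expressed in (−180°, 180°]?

-23.7°

Start at -171.8°; shift −211.9° → -383.7°.
-383.7° lies outside (−180°, 180°]; add 360° → -23.7°.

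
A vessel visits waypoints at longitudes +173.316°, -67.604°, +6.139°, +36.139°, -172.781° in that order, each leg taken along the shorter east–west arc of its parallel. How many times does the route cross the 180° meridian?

2

Leg 1: +173.316° → -67.604°, shortest Δλ = 119.08° (east) — crosses 180°.
Leg 2: -67.604° → +6.139°, shortest Δλ = 73.743° (east) — does not cross 180°.
Leg 3: +6.139° → +36.139°, shortest Δλ = 30.0° (east) — does not cross 180°.
Leg 4: +36.139° → -172.781°, shortest Δλ = 151.08° (east) — crosses 180°.
Total crossings: 2.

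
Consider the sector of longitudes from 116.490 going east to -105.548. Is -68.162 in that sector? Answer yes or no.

Band width going east from +116.490° to -105.548°: ((-105.548 − 116.490) mod 360) = 137.962°.
Offset of -68.162° east of the west edge: ((-68.162 − 116.490) mod 360) = 175.348°.
175.348° > 137.962° ⇒ outside.

No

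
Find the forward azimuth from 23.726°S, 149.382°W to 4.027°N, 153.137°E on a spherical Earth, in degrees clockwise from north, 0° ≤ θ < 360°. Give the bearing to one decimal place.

288.4°

Δλ = 153.137 − -149.382 = 302.519°; wrapped into (−180°, 180°]: -57.481°.
θ = atan2( sin Δλ · cos φ₂ , cos φ₁ · sin φ₂ − sin φ₁ · cos φ₂ · cos Δλ )
  = atan2(-0.84113, 0.28006) = -71.585° → normalised to [0°, 360°): 288.415°.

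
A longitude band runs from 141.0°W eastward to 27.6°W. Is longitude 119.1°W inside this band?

Band width going east from -141.0° to -27.6°: ((-27.6 − -141.0) mod 360) = 113.4°.
Offset of -119.1° east of the west edge: ((-119.1 − -141.0) mod 360) = 21.9°.
21.9° ≤ 113.4° ⇒ inside.

Yes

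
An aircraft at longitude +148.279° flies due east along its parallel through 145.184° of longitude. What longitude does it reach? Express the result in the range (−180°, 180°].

Start at +148.279°; shift +145.184° → +293.463°.
+293.463° lies outside (−180°, 180°]; subtract 360° → -66.537°.

-66.537°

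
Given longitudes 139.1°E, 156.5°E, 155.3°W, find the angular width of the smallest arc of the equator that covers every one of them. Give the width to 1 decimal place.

Sort the longitudes: -155.3°, +139.1°, +156.5°.
Eastward gaps between consecutive values (wrapping around): 294.4°, 17.4°, 48.2°.
Largest gap = 294.4° ⇒ minimal covering band is its complement: 360° − 294.4° = 65.6°.
Band runs from +139.1° eastward to -155.3°, crossing the antimeridian.

65.6°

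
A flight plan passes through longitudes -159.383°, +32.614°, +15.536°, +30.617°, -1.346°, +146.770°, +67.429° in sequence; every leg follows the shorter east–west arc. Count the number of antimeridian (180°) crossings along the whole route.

1

Leg 1: -159.383° → +32.614°, shortest Δλ = -168.003° (west) — crosses 180°.
Leg 2: +32.614° → +15.536°, shortest Δλ = -17.078° (west) — does not cross 180°.
Leg 3: +15.536° → +30.617°, shortest Δλ = 15.081° (east) — does not cross 180°.
Leg 4: +30.617° → -1.346°, shortest Δλ = -31.963° (west) — does not cross 180°.
Leg 5: -1.346° → +146.770°, shortest Δλ = 148.116° (east) — does not cross 180°.
Leg 6: +146.770° → +67.429°, shortest Δλ = -79.341° (west) — does not cross 180°.
Total crossings: 1.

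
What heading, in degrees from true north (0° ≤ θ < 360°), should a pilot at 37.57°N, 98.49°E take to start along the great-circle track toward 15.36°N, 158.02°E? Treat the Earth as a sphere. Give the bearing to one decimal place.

96.1°

Δλ = 158.02 − 98.49 = 59.53°.
θ = atan2( sin Δλ · cos φ₂ , cos φ₁ · sin φ₂ − sin φ₁ · cos φ₂ · cos Δλ )
  = atan2(0.83111, -0.08819) = 96.057° → normalised to [0°, 360°): 96.057°.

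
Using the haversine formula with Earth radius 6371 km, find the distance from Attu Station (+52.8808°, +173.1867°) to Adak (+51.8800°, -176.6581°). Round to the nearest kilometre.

698 km

Δλ = -176.6581 − 173.1867 = -349.8448°; wrapped into (−180°, 180°]: 10.1552°.
Δφ = 51.8800 − 52.8808 = -1.0008°.
a = sin²(Δφ/2) + cos φ₁ · cos φ₂ · sin²(Δλ/2) = 0.002994.
c = 2·atan2(√a, √(1−a)) = 0.10950 rad → d = 6371·c ≈ 697.60 km.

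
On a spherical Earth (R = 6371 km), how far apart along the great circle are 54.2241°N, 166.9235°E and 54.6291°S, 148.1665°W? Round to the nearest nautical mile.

6902 nmi

Δλ = -148.1665 − 166.9235 = -315.0900°; wrapped into (−180°, 180°]: 44.9100°.
Δφ = -54.6291 − 54.2241 = -108.8532°.
a = sin²(Δφ/2) + cos φ₁ · cos φ₂ · sin²(Δλ/2) = 0.710944.
c = 2·atan2(√a, √(1−a)) = 2.00632 rad → d = 6371·c ≈ 12782.29 km ≈ 6901.88 nmi.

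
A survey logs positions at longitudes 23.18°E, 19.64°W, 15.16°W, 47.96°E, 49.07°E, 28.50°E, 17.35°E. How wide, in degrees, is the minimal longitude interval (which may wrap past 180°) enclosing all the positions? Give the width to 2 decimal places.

68.71°

Sort the longitudes: -19.64°, -15.16°, +17.35°, +23.18°, +28.50°, +47.96°, +49.07°.
Eastward gaps between consecutive values (wrapping around): 4.48°, 32.51°, 5.83°, 5.32°, 19.46°, 1.11°, 291.29°.
Largest gap = 291.29° ⇒ minimal covering band is its complement: 360° − 291.29° = 68.71°.
Band runs from -19.64° eastward to +49.07°.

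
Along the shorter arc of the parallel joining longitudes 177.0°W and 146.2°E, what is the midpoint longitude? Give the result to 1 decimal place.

164.6°E

Signed shortest Δλ from -177.0° to +146.2° is -36.8°.
Midpoint longitude = -177.0° + (-36.8°)/2 = -177.0° − 18.4° = -195.4°.
Normalise into (−180°, 180°]: +164.6°.
(The naïve average (-177.0 + +146.2)/2 = -15.4° is on the wrong side of the globe.)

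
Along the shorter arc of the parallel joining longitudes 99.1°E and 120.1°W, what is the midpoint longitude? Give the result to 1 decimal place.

Signed shortest Δλ from +99.1° to -120.1° is +140.8°.
Midpoint longitude = +99.1° + (+140.8°)/2 = +99.1° + 70.4° = +169.5°.
(The naïve average (+99.1 + -120.1)/2 = -10.5° is on the wrong side of the globe.)

169.5°E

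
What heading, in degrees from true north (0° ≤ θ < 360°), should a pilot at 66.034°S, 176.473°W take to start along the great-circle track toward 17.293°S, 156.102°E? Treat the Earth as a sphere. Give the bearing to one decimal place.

Δλ = 156.102 − -176.473 = 332.575°; wrapped into (−180°, 180°]: -27.425°.
θ = atan2( sin Δλ · cos φ₂ , cos φ₁ · sin φ₂ − sin φ₁ · cos φ₂ · cos Δλ )
  = atan2(-0.43977, 0.65368) = -33.931° → normalised to [0°, 360°): 326.069°.

326.1°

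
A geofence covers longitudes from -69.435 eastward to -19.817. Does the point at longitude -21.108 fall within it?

Yes

Band width going east from -69.435° to -19.817°: ((-19.817 − -69.435) mod 360) = 49.618°.
Offset of -21.108° east of the west edge: ((-21.108 − -69.435) mod 360) = 48.327°.
48.327° ≤ 49.618° ⇒ inside.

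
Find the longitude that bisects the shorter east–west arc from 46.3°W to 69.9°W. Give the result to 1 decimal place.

Signed shortest Δλ from -46.3° to -69.9° is -23.6°.
Midpoint longitude = -46.3° + (-23.6°)/2 = -46.3° − 11.8° = -58.1°.

58.1°W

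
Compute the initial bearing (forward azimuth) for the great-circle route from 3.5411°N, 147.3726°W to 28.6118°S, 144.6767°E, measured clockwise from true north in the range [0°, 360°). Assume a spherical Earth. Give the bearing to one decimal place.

Δλ = 144.6767 − -147.3726 = 292.0493°; wrapped into (−180°, 180°]: -67.9507°.
θ = atan2( sin Δλ · cos φ₂ , cos φ₁ · sin φ₂ − sin φ₁ · cos φ₂ · cos Δλ )
  = atan2(-0.81368, -0.49831) = -121.484° → normalised to [0°, 360°): 238.516°.

238.5°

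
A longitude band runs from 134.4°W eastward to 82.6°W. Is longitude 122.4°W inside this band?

Band width going east from -134.4° to -82.6°: ((-82.6 − -134.4) mod 360) = 51.8°.
Offset of -122.4° east of the west edge: ((-122.4 − -134.4) mod 360) = 12.0°.
12.0° ≤ 51.8° ⇒ inside.

Yes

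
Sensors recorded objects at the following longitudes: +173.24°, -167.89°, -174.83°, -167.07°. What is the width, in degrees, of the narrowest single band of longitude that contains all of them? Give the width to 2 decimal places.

19.69°

Sort the longitudes: -174.83°, -167.89°, -167.07°, +173.24°.
Eastward gaps between consecutive values (wrapping around): 6.94°, 0.82°, 340.31°, 11.93°.
Largest gap = 340.31° ⇒ minimal covering band is its complement: 360° − 340.31° = 19.69°.
Band runs from +173.24° eastward to -167.07°, crossing the antimeridian.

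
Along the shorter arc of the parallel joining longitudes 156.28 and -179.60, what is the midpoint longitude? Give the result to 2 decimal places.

Signed shortest Δλ from +156.28° to -179.60° is +24.12°.
Midpoint longitude = +156.28° + (+24.12°)/2 = +156.28° + 12.06° = +168.34°.
(The naïve average (+156.28 + -179.60)/2 = -11.66° is on the wrong side of the globe.)

+168.34°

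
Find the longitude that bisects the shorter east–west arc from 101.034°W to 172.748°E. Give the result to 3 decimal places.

144.143°W

Signed shortest Δλ from -101.034° to +172.748° is -86.218°.
Midpoint longitude = -101.034° + (-86.218°)/2 = -101.034° − 43.109° = -144.143°.
(The naïve average (-101.034 + +172.748)/2 = 35.857° is on the wrong side of the globe.)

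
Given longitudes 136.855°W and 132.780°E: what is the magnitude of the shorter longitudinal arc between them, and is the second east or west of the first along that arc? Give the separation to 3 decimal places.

90.365° west

Raw difference: 132.780 − -136.855 = 269.635°.
Normalise into (−180°, 180°]: 269.635° − 360° = -90.365°.
Negative ⇒ the second point lies to the west; separation 90.365°.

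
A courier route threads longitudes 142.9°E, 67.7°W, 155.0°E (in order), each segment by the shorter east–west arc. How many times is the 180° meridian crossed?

Leg 1: +142.9° → -67.7°, shortest Δλ = 149.4° (east) — crosses 180°.
Leg 2: -67.7° → +155.0°, shortest Δλ = -137.3° (west) — crosses 180°.
Total crossings: 2.

2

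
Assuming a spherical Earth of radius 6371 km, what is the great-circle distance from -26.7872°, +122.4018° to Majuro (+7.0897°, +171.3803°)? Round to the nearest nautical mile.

Δλ = 171.3803 − 122.4018 = 48.9785°.
Δφ = 7.0897 − -26.7872 = 33.8769°.
a = sin²(Δφ/2) + cos φ₁ · cos φ₂ · sin²(Δλ/2) = 0.237098.
c = 2·atan2(√a, √(1−a)) = 1.01714 rad → d = 6371·c ≈ 6480.18 km ≈ 3499.01 nmi.

3499 nmi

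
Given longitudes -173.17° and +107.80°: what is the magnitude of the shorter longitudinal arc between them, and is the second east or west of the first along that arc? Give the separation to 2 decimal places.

79.03° west

Raw difference: 107.80 − -173.17 = 280.97°.
Normalise into (−180°, 180°]: 280.97° − 360° = -79.03°.
Negative ⇒ the second point lies to the west; separation 79.03°.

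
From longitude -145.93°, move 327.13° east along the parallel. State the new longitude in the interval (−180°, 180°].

Start at -145.93°; shift +327.13° → +181.20°.
+181.20° lies outside (−180°, 180°]; subtract 360° → -178.80°.

-178.80°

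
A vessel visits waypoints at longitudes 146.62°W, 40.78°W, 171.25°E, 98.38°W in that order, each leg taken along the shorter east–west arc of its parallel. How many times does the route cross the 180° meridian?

Leg 1: -146.62° → -40.78°, shortest Δλ = 105.84° (east) — does not cross 180°.
Leg 2: -40.78° → +171.25°, shortest Δλ = -147.97° (west) — crosses 180°.
Leg 3: +171.25° → -98.38°, shortest Δλ = 90.37° (east) — crosses 180°.
Total crossings: 2.

2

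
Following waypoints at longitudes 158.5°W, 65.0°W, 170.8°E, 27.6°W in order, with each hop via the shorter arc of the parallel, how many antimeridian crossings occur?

2

Leg 1: -158.5° → -65.0°, shortest Δλ = 93.5° (east) — does not cross 180°.
Leg 2: -65.0° → +170.8°, shortest Δλ = -124.2° (west) — crosses 180°.
Leg 3: +170.8° → -27.6°, shortest Δλ = 161.6° (east) — crosses 180°.
Total crossings: 2.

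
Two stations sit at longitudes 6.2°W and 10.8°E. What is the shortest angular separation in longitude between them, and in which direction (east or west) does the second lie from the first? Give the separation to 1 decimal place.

17.0° east

Raw difference: 10.8 − -6.2 = 17.0°.
Normalise into (−180°, 180°]: 17.0° stays 17.0°.
Positive ⇒ the second point lies to the east; separation 17.0°.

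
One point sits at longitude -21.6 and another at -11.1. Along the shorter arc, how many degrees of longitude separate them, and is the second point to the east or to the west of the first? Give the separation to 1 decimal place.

10.5° east

Raw difference: -11.1 − -21.6 = 10.5°.
Normalise into (−180°, 180°]: 10.5° stays 10.5°.
Positive ⇒ the second point lies to the east; separation 10.5°.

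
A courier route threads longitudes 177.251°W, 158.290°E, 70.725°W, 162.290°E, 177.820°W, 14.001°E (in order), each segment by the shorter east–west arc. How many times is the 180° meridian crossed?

Leg 1: -177.251° → +158.290°, shortest Δλ = -24.459° (west) — crosses 180°.
Leg 2: +158.290° → -70.725°, shortest Δλ = 130.985° (east) — crosses 180°.
Leg 3: -70.725° → +162.290°, shortest Δλ = -126.985° (west) — crosses 180°.
Leg 4: +162.290° → -177.820°, shortest Δλ = 19.89° (east) — crosses 180°.
Leg 5: -177.820° → +14.001°, shortest Δλ = -168.179° (west) — crosses 180°.
Total crossings: 5.

5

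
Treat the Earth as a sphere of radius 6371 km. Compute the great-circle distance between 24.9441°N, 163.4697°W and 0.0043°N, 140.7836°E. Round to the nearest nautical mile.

Δλ = 140.7836 − -163.4697 = 304.2533°; wrapped into (−180°, 180°]: -55.7467°.
Δφ = 0.0043 − 24.9441 = -24.9398°.
a = sin²(Δφ/2) + cos φ₁ · cos φ₂ · sin²(Δλ/2) = 0.244809.
c = 2·atan2(√a, √(1−a)) = 1.03517 rad → d = 6371·c ≈ 6595.06 km ≈ 3561.05 nmi.

3561 nmi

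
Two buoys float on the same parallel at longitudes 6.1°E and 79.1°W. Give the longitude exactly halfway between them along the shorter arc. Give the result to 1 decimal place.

Signed shortest Δλ from +6.1° to -79.1° is -85.2°.
Midpoint longitude = +6.1° + (-85.2°)/2 = +6.1° − 42.6° = -36.5°.

36.5°W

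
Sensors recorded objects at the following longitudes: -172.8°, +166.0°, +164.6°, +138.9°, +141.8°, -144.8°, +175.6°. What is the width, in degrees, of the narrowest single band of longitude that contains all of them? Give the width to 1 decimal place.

Sort the longitudes: -172.8°, -144.8°, +138.9°, +141.8°, +164.6°, +166.0°, +175.6°.
Eastward gaps between consecutive values (wrapping around): 28.0°, 283.7°, 2.9°, 22.8°, 1.4°, 9.6°, 11.6°.
Largest gap = 283.7° ⇒ minimal covering band is its complement: 360° − 283.7° = 76.3°.
Band runs from +138.9° eastward to -144.8°, crossing the antimeridian.

76.3°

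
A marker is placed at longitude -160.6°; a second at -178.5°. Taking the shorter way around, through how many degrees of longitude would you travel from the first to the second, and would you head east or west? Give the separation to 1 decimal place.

17.9° west

Raw difference: -178.5 − -160.6 = -17.9°.
Normalise into (−180°, 180°]: -17.9° stays -17.9°.
Negative ⇒ the second point lies to the west; separation 17.9°.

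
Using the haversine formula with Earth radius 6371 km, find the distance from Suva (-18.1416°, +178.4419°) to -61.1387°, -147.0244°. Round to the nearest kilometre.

5495 km

Δλ = -147.0244 − 178.4419 = -325.4663°; wrapped into (−180°, 180°]: 34.5337°.
Δφ = -61.1387 − -18.1416 = -42.9971°.
a = sin²(Δφ/2) + cos φ₁ · cos φ₂ · sin²(Δλ/2) = 0.174719.
c = 2·atan2(√a, √(1−a)) = 0.86247 rad → d = 6371·c ≈ 5494.80 km.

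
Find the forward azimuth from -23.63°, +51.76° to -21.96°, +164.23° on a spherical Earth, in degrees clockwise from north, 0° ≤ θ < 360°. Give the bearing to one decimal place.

119.5°

Δλ = 164.23 − 51.76 = 112.47°.
θ = atan2( sin Δλ · cos φ₂ , cos φ₁ · sin φ₂ − sin φ₁ · cos φ₂ · cos Δλ )
  = atan2(0.85703, -0.48469) = 119.490° → normalised to [0°, 360°): 119.490°.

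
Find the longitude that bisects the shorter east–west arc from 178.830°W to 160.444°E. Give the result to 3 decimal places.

Signed shortest Δλ from -178.830° to +160.444° is -20.726°.
Midpoint longitude = -178.830° + (-20.726°)/2 = -178.830° − 10.363° = -189.193°.
Normalise into (−180°, 180°]: +170.807°.
(The naïve average (-178.830 + +160.444)/2 = -9.193° is on the wrong side of the globe.)

170.807°E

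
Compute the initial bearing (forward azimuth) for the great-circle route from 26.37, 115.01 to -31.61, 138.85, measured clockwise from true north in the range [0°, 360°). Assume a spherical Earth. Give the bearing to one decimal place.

157.1°

Δλ = 138.85 − 115.01 = 23.84°.
θ = atan2( sin Δλ · cos φ₂ , cos φ₁ · sin φ₂ − sin φ₁ · cos φ₂ · cos Δλ )
  = atan2(0.34422, -0.81559) = 157.118° → normalised to [0°, 360°): 157.118°.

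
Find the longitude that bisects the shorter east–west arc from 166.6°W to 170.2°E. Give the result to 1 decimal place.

178.2°W

Signed shortest Δλ from -166.6° to +170.2° is -23.2°.
Midpoint longitude = -166.6° + (-23.2°)/2 = -166.6° − 11.6° = -178.2°.
(The naïve average (-166.6 + +170.2)/2 = 1.8° is on the wrong side of the globe.)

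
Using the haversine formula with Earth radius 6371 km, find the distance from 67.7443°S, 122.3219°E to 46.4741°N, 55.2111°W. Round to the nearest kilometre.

Δλ = -55.2111 − 122.3219 = -177.5330°.
Δφ = 46.4741 − -67.7443 = 114.2184°.
a = sin²(Δφ/2) + cos φ₁ · cos φ₂ · sin²(Δλ/2) = 0.965819.
c = 2·atan2(√a, √(1−a)) = 2.76969 rad → d = 6371·c ≈ 17645.71 km.

17646 km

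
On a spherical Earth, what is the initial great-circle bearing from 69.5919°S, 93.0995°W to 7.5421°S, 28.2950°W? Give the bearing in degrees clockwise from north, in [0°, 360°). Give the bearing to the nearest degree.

69°

Δλ = -28.2950 − -93.0995 = 64.8045°.
θ = atan2( sin Δλ · cos φ₂ , cos φ₁ · sin φ₂ − sin φ₁ · cos φ₂ · cos Δλ )
  = atan2(0.89703, 0.34977) = 68.698° → normalised to [0°, 360°): 68.698°.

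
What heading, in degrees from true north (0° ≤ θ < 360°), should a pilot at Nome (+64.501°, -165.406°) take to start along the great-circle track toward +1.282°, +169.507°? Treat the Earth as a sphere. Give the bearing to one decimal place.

207.7°

Δλ = 169.507 − -165.406 = 334.913°; wrapped into (−180°, 180°]: -25.087°.
θ = atan2( sin Δλ · cos φ₂ , cos φ₁ · sin φ₂ − sin φ₁ · cos φ₂ · cos Δλ )
  = atan2(-0.42389, -0.80761) = -152.307° → normalised to [0°, 360°): 207.693°.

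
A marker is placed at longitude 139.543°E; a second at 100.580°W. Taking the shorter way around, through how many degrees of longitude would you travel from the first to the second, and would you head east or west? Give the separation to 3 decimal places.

119.877° east

Raw difference: -100.580 − 139.543 = -240.123°.
Normalise into (−180°, 180°]: -240.123° + 360° = 119.877°.
Positive ⇒ the second point lies to the east; separation 119.877°.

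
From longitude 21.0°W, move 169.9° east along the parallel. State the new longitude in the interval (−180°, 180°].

148.9°E

Start at -21.0°; shift +169.9° → +148.9°.
+148.9° already lies in (−180°, 180°].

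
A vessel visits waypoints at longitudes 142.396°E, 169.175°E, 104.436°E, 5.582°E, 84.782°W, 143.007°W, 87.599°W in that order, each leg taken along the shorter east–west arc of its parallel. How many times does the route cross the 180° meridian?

Leg 1: +142.396° → +169.175°, shortest Δλ = 26.779° (east) — does not cross 180°.
Leg 2: +169.175° → +104.436°, shortest Δλ = -64.739° (west) — does not cross 180°.
Leg 3: +104.436° → +5.582°, shortest Δλ = -98.854° (west) — does not cross 180°.
Leg 4: +5.582° → -84.782°, shortest Δλ = -90.364° (west) — does not cross 180°.
Leg 5: -84.782° → -143.007°, shortest Δλ = -58.225° (west) — does not cross 180°.
Leg 6: -143.007° → -87.599°, shortest Δλ = 55.408° (east) — does not cross 180°.
Total crossings: 0.

0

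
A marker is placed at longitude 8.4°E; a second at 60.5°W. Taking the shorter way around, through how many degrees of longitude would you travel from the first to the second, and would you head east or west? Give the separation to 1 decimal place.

Raw difference: -60.5 − 8.4 = -68.9°.
Normalise into (−180°, 180°]: -68.9° stays -68.9°.
Negative ⇒ the second point lies to the west; separation 68.9°.

68.9° west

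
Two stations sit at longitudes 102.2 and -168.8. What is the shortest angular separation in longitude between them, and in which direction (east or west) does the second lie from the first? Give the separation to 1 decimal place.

89.0° east

Raw difference: -168.8 − 102.2 = -271.0°.
Normalise into (−180°, 180°]: -271.0° + 360° = 89.0°.
Positive ⇒ the second point lies to the east; separation 89.0°.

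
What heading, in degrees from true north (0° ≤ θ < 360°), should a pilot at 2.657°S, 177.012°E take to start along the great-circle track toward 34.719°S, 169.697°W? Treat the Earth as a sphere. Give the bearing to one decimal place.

Δλ = -169.697 − 177.012 = -346.709°; wrapped into (−180°, 180°]: 13.291°.
θ = atan2( sin Δλ · cos φ₂ , cos φ₁ · sin φ₂ − sin φ₁ · cos φ₂ · cos Δλ )
  = atan2(0.18896, -0.53186) = 160.440° → normalised to [0°, 360°): 160.440°.

160.4°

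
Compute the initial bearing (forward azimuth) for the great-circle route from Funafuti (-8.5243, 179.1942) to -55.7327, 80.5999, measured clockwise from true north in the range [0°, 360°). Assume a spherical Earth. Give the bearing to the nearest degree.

214°

Δλ = 80.5999 − 179.1942 = -98.5943°.
θ = atan2( sin Δλ · cos φ₂ , cos φ₁ · sin φ₂ − sin φ₁ · cos φ₂ · cos Δλ )
  = atan2(-0.55673, -0.82976) = -146.140° → normalised to [0°, 360°): 213.860°.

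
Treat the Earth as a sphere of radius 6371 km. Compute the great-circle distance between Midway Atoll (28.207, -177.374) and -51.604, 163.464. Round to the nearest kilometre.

Δλ = 163.464 − -177.374 = 340.838°; wrapped into (−180°, 180°]: -19.162°.
Δφ = -51.604 − 28.207 = -79.811°.
a = sin²(Δφ/2) + cos φ₁ · cos φ₂ · sin²(Δλ/2) = 0.426715.
c = 2·atan2(√a, √(1−a)) = 1.42370 rad → d = 6371·c ≈ 9070.37 km.

9070 km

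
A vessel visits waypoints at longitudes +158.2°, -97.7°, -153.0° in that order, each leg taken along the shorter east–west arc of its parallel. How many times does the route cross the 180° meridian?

1

Leg 1: +158.2° → -97.7°, shortest Δλ = 104.1° (east) — crosses 180°.
Leg 2: -97.7° → -153.0°, shortest Δλ = -55.3° (west) — does not cross 180°.
Total crossings: 1.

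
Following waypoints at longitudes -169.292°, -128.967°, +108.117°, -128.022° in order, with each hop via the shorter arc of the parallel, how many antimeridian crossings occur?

Leg 1: -169.292° → -128.967°, shortest Δλ = 40.325° (east) — does not cross 180°.
Leg 2: -128.967° → +108.117°, shortest Δλ = -122.916° (west) — crosses 180°.
Leg 3: +108.117° → -128.022°, shortest Δλ = 123.861° (east) — crosses 180°.
Total crossings: 2.

2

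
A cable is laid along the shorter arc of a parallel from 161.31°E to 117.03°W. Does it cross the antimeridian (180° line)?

Yes

Naïve |-117.03 − 161.31| = 278.34° > 180°, so the shorter arc goes the other way round — across 180°.
Signed shortest Δλ = ((-117.03 − 161.31 + 180) mod 360) − 180 = 81.66°.
Going east by 81.66° from +161.31° passes through 180° before reaching -117.03°.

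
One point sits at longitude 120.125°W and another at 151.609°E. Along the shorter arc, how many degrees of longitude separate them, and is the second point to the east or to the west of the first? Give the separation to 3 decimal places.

Raw difference: 151.609 − -120.125 = 271.734°.
Normalise into (−180°, 180°]: 271.734° − 360° = -88.266°.
Negative ⇒ the second point lies to the west; separation 88.266°.

88.266° west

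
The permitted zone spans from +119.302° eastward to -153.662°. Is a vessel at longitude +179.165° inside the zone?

Yes

Band width going east from +119.302° to -153.662°: ((-153.662 − 119.302) mod 360) = 87.036°.
Offset of +179.165° east of the west edge: ((179.165 − 119.302) mod 360) = 59.863°.
59.863° ≤ 87.036° ⇒ inside.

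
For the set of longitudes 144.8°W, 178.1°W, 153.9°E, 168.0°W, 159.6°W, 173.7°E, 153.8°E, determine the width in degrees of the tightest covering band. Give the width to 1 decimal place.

61.4°

Sort the longitudes: -178.1°, -168.0°, -159.6°, -144.8°, +153.8°, +153.9°, +173.7°.
Eastward gaps between consecutive values (wrapping around): 10.1°, 8.4°, 14.8°, 298.6°, 0.1°, 19.8°, 8.2°.
Largest gap = 298.6° ⇒ minimal covering band is its complement: 360° − 298.6° = 61.4°.
Band runs from +153.8° eastward to -144.8°, crossing the antimeridian.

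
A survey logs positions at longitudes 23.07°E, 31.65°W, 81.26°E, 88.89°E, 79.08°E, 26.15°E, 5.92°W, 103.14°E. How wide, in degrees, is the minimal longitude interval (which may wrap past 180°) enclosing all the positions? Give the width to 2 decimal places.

Sort the longitudes: -31.65°, -5.92°, +23.07°, +26.15°, +79.08°, +81.26°, +88.89°, +103.14°.
Eastward gaps between consecutive values (wrapping around): 25.73°, 28.99°, 3.08°, 52.93°, 2.18°, 7.63°, 14.25°, 225.21°.
Largest gap = 225.21° ⇒ minimal covering band is its complement: 360° − 225.21° = 134.79°.
Band runs from -31.65° eastward to +103.14°.

134.79°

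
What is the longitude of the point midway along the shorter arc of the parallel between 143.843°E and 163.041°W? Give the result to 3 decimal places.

170.401°E

Signed shortest Δλ from +143.843° to -163.041° is +53.116°.
Midpoint longitude = +143.843° + (+53.116°)/2 = +143.843° + 26.558° = +170.401°.
(The naïve average (+143.843 + -163.041)/2 = -9.599° is on the wrong side of the globe.)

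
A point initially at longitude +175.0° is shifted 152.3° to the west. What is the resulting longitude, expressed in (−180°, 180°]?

+22.7°

Start at +175.0°; shift −152.3° → +22.7°.
+22.7° already lies in (−180°, 180°].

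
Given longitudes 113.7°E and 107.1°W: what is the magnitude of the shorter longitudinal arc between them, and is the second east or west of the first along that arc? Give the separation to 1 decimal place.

Raw difference: -107.1 − 113.7 = -220.8°.
Normalise into (−180°, 180°]: -220.8° + 360° = 139.2°.
Positive ⇒ the second point lies to the east; separation 139.2°.

139.2° east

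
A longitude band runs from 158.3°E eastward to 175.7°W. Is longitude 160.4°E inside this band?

Yes

Band width going east from +158.3° to -175.7°: ((-175.7 − 158.3) mod 360) = 26.0°.
Offset of +160.4° east of the west edge: ((160.4 − 158.3) mod 360) = 2.1°.
2.1° ≤ 26.0° ⇒ inside.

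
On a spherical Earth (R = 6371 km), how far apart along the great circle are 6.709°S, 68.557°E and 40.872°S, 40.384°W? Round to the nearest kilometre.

11079 km

Δλ = -40.384 − 68.557 = -108.941°.
Δφ = -40.872 − -6.709 = -34.163°.
a = sin²(Δφ/2) + cos φ₁ · cos φ₂ · sin²(Δλ/2) = 0.583660.
c = 2·atan2(√a, √(1−a)) = 1.73891 rad → d = 6371·c ≈ 11078.58 km.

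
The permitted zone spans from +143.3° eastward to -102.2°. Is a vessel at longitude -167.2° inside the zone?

Band width going east from +143.3° to -102.2°: ((-102.2 − 143.3) mod 360) = 114.5°.
Offset of -167.2° east of the west edge: ((-167.2 − 143.3) mod 360) = 49.5°.
49.5° ≤ 114.5° ⇒ inside.

Yes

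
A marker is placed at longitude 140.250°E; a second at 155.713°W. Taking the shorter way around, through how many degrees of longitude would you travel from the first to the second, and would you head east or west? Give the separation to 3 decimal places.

64.037° east

Raw difference: -155.713 − 140.250 = -295.963°.
Normalise into (−180°, 180°]: -295.963° + 360° = 64.037°.
Positive ⇒ the second point lies to the east; separation 64.037°.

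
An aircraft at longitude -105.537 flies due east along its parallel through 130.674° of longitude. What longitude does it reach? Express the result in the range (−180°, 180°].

+25.137°

Start at -105.537°; shift +130.674° → +25.137°.
+25.137° already lies in (−180°, 180°].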